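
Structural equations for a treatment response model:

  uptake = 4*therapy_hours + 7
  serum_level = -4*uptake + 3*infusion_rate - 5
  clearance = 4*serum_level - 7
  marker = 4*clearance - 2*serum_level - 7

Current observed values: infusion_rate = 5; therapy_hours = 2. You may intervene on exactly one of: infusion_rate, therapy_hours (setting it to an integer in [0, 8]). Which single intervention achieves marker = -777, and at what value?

set infusion_rate = 4

Intervening on infusion_rate: with other inputs at their observed values, marker = 42*infusion_rate - 945. Solving for -777 gives infusion_rate = 4, within [0, 8].
Intervening on therapy_hours: marker = -224*therapy_hours - 287. Reaching -777 requires therapy_hours = 35/16, not an integer.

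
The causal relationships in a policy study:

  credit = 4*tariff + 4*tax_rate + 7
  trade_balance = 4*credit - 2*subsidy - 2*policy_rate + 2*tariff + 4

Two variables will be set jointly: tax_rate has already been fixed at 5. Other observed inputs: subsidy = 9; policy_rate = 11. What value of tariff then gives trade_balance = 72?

With tax_rate held at 5:
Substituting into the credit equation gives credit = 4*tariff + 27.
So trade_balance = 18*tariff + 72.
Solve 18*tariff + 72 = 72: tariff = (72 - 72) / 18 = 0.

tariff = 0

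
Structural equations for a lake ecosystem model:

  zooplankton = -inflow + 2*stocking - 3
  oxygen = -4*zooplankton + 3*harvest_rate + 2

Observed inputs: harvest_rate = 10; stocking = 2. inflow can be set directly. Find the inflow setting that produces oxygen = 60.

inflow = 8

Substituting into the zooplankton equation gives zooplankton = -inflow + 1.
Substituting into the oxygen equation gives oxygen = 4*inflow + 28.
Solve 4*inflow + 28 = 60: inflow = (60 - 28) / 4 = 8.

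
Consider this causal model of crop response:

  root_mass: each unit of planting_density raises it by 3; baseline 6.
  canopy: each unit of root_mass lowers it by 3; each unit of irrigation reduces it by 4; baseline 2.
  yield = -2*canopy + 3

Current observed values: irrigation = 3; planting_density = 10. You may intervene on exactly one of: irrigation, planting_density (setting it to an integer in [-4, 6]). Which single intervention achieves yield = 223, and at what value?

set irrigation = 1

Intervening on irrigation: with other inputs at their observed values, yield = 8*irrigation + 215. Solving for 223 gives irrigation = 1, within [-4, 6].
Intervening on planting_density: yield = 18*planting_density + 59. Reaching 223 requires planting_density = 82/9, not an integer.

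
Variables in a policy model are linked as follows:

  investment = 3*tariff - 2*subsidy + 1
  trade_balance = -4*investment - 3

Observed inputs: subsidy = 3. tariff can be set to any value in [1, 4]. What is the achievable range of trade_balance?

-31 to 5

Substituting into the investment equation gives investment = 3*tariff - 5.
Substituting into the trade_balance equation gives trade_balance = -12*tariff + 17.
Linear in tariff, so extremes are at the endpoints: tariff = 1 gives trade_balance = 5; tariff = 4 gives trade_balance = -31.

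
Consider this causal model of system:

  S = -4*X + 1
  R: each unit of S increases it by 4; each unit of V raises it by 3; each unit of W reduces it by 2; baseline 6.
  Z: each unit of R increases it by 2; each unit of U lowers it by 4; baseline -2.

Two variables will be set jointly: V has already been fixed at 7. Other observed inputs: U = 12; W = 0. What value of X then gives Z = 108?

With V held at 7:
Substituting into the R equation gives R = -16*X + 31.
Z becomes -32*X + 12.
Solve -32*X + 12 = 108: X = (108 - 12) / -32 = -3.

X = -3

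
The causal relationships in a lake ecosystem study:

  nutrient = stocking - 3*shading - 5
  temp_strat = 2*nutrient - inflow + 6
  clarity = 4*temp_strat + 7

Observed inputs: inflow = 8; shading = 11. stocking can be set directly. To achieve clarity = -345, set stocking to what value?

stocking = -5

Substituting into the nutrient equation gives nutrient = stocking - 38.
temp_strat becomes 2*stocking - 78.
So clarity = 8*stocking - 305.
Solve 8*stocking - 305 = -345: stocking = (-345 + 305) / 8 = -5.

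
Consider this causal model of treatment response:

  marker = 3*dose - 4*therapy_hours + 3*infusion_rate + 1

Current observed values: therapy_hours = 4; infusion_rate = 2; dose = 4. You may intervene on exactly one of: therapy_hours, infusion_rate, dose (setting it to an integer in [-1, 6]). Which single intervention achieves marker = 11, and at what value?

set therapy_hours = 2

Intervening on therapy_hours: with other inputs at their observed values, marker = -4*therapy_hours + 19. Solving for 11 gives therapy_hours = 2, within [-1, 6].
Intervening on infusion_rate: marker = 3*infusion_rate - 3. Reaching 11 requires infusion_rate = 14/3, not an integer.
Intervening on dose: marker = 3*dose - 9. Reaching 11 requires dose = 20/3, not an integer.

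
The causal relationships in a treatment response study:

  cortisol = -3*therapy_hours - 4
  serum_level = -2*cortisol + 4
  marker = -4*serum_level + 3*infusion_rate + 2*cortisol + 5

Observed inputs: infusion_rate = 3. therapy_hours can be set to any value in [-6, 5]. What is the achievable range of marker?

-192 to 138

Substituting into the serum_level equation gives serum_level = 6*therapy_hours + 12.
Substituting into the marker equation gives marker = -30*therapy_hours - 42.
Linear in therapy_hours, so extremes are at the endpoints: therapy_hours = -6 gives marker = 138; therapy_hours = 5 gives marker = -192.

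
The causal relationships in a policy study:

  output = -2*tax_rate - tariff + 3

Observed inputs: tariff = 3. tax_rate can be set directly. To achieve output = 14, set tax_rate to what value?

tax_rate = -7

Substituting into the output equation gives output = -2*tax_rate.
Solve -2*tax_rate = 14: tax_rate = 14 / -2 = -7.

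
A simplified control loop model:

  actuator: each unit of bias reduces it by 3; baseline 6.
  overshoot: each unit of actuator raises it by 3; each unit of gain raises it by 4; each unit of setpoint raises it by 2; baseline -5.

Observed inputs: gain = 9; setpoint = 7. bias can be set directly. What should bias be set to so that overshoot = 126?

Substituting into the overshoot equation gives overshoot = -9*bias + 63.
Solve -9*bias + 63 = 126: bias = (126 - 63) / -9 = -7.

bias = -7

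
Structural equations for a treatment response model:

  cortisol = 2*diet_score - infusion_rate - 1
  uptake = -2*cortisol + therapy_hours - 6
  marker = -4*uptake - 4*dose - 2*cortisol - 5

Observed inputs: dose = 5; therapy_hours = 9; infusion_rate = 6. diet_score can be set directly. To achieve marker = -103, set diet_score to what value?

Substituting into the cortisol equation gives cortisol = 2*diet_score - 7.
So uptake = -4*diet_score + 17.
Substituting into the marker equation gives marker = 12*diet_score - 79.
Solve 12*diet_score - 79 = -103: diet_score = (-103 + 79) / 12 = -2.

diet_score = -2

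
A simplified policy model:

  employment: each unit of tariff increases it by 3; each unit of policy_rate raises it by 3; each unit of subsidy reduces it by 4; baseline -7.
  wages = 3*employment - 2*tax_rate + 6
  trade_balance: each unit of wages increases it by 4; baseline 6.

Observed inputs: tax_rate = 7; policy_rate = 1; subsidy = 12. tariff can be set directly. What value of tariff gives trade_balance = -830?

tariff = -5

Substituting into the employment equation gives employment = 3*tariff - 52.
wages becomes 9*tariff - 164.
So trade_balance = 36*tariff - 650.
Solve 36*tariff - 650 = -830: tariff = (-830 + 650) / 36 = -5.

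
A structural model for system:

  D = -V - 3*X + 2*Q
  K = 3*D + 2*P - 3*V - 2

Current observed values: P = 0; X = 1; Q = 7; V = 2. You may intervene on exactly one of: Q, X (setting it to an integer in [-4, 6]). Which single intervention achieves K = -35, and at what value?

set Q = -2

Intervening on Q: with other inputs at their observed values, K = 6*Q - 23. Solving for -35 gives Q = -2, within [-4, 6].
Intervening on X: K = -9*X + 28. Reaching -35 requires X = 7, outside [-4, 6].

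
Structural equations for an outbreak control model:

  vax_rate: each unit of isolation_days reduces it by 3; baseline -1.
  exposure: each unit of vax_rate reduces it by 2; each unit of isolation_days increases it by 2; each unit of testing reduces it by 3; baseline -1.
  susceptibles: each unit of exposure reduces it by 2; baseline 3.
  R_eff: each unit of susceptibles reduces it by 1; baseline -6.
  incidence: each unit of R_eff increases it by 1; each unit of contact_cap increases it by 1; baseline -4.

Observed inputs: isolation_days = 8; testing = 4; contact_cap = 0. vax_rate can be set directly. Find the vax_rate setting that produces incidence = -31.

vax_rate = 6

Intervening on vax_rate fixes its value directly, overriding its dependence on isolation_days.
Substituting into the exposure equation gives exposure = -2*vax_rate + 3.
Substituting into the susceptibles equation gives susceptibles = 4*vax_rate - 3.
Substituting into the R_eff equation gives R_eff = -4*vax_rate - 3.
incidence becomes -4*vax_rate - 7.
Solve -4*vax_rate - 7 = -31: vax_rate = (-31 + 7) / -4 = 6.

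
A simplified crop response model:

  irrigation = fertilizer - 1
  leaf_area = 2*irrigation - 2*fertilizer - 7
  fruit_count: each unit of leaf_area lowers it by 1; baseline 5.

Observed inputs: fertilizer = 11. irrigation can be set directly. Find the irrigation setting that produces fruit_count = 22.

irrigation = 6

Intervening on irrigation fixes its value directly, overriding its dependence on fertilizer.
Substituting into the leaf_area equation gives leaf_area = 2*irrigation - 29.
fruit_count becomes -2*irrigation + 34.
Solve -2*irrigation + 34 = 22: irrigation = (22 - 34) / -2 = 6.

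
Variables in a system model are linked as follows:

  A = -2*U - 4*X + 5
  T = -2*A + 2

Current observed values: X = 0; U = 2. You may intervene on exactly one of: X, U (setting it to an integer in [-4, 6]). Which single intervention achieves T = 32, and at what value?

Intervening on X: with other inputs at their observed values, T = 8*X. Solving for 32 gives X = 4, within [-4, 6].
Intervening on U: T = 4*U - 8. Reaching 32 requires U = 10, outside [-4, 6].

set X = 4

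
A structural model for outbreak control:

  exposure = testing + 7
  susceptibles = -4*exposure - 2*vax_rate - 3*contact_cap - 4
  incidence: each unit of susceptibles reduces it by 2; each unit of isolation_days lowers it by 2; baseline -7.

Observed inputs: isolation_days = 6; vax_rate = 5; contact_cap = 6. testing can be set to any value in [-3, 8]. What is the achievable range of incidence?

Substituting into the susceptibles equation gives susceptibles = -4*testing - 60.
This gives incidence = 8*testing + 101.
Linear in testing, so extremes are at the endpoints: testing = -3 gives incidence = 77; testing = 8 gives incidence = 165.

77 to 165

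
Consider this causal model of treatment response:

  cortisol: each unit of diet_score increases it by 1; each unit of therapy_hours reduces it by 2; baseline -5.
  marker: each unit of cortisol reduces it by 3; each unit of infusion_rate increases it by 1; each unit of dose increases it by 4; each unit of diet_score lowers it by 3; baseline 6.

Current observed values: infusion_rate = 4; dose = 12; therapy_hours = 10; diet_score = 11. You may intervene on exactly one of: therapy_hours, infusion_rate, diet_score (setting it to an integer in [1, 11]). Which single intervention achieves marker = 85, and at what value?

set diet_score = 8

Intervening on therapy_hours: marker = 6*therapy_hours + 7. Reaching 85 requires therapy_hours = 13, outside [1, 11].
Intervening on infusion_rate: marker = infusion_rate + 63. Reaching 85 requires infusion_rate = 22, outside [1, 11].
Intervening on diet_score: with other inputs at their observed values, marker = -6*diet_score + 133. Solving for 85 gives diet_score = 8, within [1, 11].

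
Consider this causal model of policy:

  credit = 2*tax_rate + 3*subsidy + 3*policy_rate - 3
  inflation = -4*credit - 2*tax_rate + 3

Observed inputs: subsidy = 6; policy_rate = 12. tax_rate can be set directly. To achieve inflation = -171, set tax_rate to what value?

Substituting into the credit equation gives credit = 2*tax_rate + 51.
This gives inflation = -10*tax_rate - 201.
Solve -10*tax_rate - 201 = -171: tax_rate = (-171 + 201) / -10 = -3.

tax_rate = -3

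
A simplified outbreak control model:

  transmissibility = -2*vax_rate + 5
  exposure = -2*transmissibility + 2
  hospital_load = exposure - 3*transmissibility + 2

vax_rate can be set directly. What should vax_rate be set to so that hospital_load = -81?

vax_rate = -6

Substituting into the exposure equation gives exposure = 4*vax_rate - 8.
Substituting into the hospital_load equation gives hospital_load = 10*vax_rate - 21.
Solve 10*vax_rate - 21 = -81: vax_rate = (-81 + 21) / 10 = -6.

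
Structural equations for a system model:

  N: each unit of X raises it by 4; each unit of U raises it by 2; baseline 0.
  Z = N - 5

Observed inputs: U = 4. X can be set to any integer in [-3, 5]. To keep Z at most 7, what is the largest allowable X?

Substituting into the N equation gives N = 4*X + 8.
Substituting into the Z equation gives Z = 4*X + 3.
Require 4*X + 3 ≤ 7, so X ≤ 1.
The largest integer in [-3, 5] satisfying this is 1.

X = 1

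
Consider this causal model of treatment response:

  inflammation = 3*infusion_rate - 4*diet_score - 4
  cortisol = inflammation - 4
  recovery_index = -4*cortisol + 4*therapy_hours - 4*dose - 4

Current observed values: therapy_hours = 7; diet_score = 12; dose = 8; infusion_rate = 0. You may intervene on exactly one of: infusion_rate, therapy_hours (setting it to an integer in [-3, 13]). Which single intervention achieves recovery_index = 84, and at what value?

Intervening on infusion_rate: with other inputs at their observed values, recovery_index = -12*infusion_rate + 216. Solving for 84 gives infusion_rate = 11, within [-3, 13].
Intervening on therapy_hours: recovery_index = 4*therapy_hours + 188. Reaching 84 requires therapy_hours = -26, outside [-3, 13].

set infusion_rate = 11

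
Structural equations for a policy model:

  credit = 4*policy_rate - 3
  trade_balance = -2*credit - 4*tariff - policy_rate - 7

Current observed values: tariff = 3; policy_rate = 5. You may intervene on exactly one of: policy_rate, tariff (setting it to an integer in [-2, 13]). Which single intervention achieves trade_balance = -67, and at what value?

set policy_rate = 6

Intervening on policy_rate: with other inputs at their observed values, trade_balance = -9*policy_rate - 13. Solving for -67 gives policy_rate = 6, within [-2, 13].
Intervening on tariff: trade_balance = -4*tariff - 46. Reaching -67 requires tariff = 21/4, not an integer.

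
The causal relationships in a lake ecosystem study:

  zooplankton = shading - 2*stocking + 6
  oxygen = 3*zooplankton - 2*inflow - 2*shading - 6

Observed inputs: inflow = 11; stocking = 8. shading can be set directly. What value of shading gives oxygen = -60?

shading = -2

Substituting into the zooplankton equation gives zooplankton = shading - 10.
Substituting into the oxygen equation gives oxygen = shading - 58.
Solve shading - 58 = -60: shading = (-60 + 58) / 1 = -2.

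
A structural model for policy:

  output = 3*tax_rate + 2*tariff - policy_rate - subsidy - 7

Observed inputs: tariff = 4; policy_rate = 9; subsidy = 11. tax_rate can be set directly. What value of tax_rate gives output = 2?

Substituting into the output equation gives output = 3*tax_rate - 19.
Solve 3*tax_rate - 19 = 2: tax_rate = (2 + 19) / 3 = 7.

tax_rate = 7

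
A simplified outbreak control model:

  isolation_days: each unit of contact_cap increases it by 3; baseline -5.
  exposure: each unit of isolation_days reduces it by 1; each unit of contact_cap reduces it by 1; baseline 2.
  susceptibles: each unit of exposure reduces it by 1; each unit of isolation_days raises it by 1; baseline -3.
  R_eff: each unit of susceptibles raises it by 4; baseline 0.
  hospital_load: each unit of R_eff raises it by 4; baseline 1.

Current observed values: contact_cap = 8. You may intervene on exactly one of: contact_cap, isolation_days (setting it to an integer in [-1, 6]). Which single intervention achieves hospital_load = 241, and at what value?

Intervening on contact_cap: hospital_load = 112*contact_cap - 239. Reaching 241 requires contact_cap = 30/7, not an integer.
Intervening on isolation_days: with other inputs at their observed values, hospital_load = 32*isolation_days + 49. Solving for 241 gives isolation_days = 6, within [-1, 6].

set isolation_days = 6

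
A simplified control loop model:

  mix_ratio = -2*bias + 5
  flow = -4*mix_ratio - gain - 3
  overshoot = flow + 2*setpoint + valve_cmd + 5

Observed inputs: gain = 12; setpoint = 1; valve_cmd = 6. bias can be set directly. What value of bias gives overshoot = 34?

Substituting into the flow equation gives flow = 8*bias - 35.
Substituting into the overshoot equation gives overshoot = 8*bias - 22.
Solve 8*bias - 22 = 34: bias = (34 + 22) / 8 = 7.

bias = 7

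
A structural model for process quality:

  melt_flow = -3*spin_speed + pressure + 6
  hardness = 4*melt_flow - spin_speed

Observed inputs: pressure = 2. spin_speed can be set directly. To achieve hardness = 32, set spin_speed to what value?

Substituting into the melt_flow equation gives melt_flow = -3*spin_speed + 8.
So hardness = -13*spin_speed + 32.
Solve -13*spin_speed + 32 = 32: spin_speed = (32 - 32) / -13 = 0.

spin_speed = 0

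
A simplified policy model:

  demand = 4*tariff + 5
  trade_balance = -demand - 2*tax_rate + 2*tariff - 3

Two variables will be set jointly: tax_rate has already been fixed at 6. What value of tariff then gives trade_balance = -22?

With tax_rate held at 6:
Substituting into the trade_balance equation gives trade_balance = -2*tariff - 20.
Solve -2*tariff - 20 = -22: tariff = (-22 + 20) / -2 = 1.

tariff = 1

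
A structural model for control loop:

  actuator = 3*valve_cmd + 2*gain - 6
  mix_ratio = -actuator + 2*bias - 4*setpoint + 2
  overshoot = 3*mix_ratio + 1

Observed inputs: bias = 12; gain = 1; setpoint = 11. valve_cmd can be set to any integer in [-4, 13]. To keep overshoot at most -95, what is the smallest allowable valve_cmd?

valve_cmd = 6

Substituting into the actuator equation gives actuator = 3*valve_cmd - 4.
So mix_ratio = -3*valve_cmd - 14.
So overshoot = -9*valve_cmd - 41.
Require -9*valve_cmd - 41 ≤ -95, so valve_cmd ≥ 6.
The smallest integer in [-4, 13] satisfying this is 6.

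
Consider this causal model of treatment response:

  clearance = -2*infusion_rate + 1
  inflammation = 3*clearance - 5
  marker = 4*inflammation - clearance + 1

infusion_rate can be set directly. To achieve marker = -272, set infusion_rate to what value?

infusion_rate = 12

Substituting into the inflammation equation gives inflammation = -6*infusion_rate - 2.
Substituting into the marker equation gives marker = -22*infusion_rate - 8.
Solve -22*infusion_rate - 8 = -272: infusion_rate = (-272 + 8) / -22 = 12.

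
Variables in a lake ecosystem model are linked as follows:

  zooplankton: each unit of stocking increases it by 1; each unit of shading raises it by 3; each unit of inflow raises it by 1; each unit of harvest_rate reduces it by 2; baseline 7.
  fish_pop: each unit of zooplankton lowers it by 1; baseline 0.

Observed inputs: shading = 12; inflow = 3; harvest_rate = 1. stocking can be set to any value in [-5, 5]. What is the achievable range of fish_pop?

-49 to -39

Substituting into the zooplankton equation gives zooplankton = stocking + 44.
Substituting into the fish_pop equation gives fish_pop = -stocking - 44.
Linear in stocking, so extremes are at the endpoints: stocking = -5 gives fish_pop = -39; stocking = 5 gives fish_pop = -49.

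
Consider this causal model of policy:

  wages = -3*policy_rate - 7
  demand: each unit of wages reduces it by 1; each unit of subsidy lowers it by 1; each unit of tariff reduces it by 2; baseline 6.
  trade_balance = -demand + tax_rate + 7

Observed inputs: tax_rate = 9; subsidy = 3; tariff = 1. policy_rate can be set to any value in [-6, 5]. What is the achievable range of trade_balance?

Substituting into the demand equation gives demand = 3*policy_rate + 8.
So trade_balance = -3*policy_rate + 8.
Linear in policy_rate, so extremes are at the endpoints: policy_rate = -6 gives trade_balance = 26; policy_rate = 5 gives trade_balance = -7.

-7 to 26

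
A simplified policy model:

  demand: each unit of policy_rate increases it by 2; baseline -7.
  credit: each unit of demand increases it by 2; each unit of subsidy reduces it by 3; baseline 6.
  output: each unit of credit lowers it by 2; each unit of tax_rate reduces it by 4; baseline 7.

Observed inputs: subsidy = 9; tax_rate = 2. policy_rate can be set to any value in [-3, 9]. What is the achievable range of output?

Substituting into the credit equation gives credit = 4*policy_rate - 35.
output becomes -8*policy_rate + 69.
Linear in policy_rate, so extremes are at the endpoints: policy_rate = -3 gives output = 93; policy_rate = 9 gives output = -3.

-3 to 93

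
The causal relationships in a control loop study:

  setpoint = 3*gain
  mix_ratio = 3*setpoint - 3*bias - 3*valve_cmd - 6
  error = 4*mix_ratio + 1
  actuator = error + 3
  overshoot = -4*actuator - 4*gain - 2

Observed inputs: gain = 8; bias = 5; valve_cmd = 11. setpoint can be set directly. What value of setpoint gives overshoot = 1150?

setpoint = -7

Intervening on setpoint fixes its value directly, overriding its dependence on gain.
Substituting into the mix_ratio equation gives mix_ratio = 3*setpoint - 54.
This gives error = 12*setpoint - 215.
actuator becomes 12*setpoint - 212.
So overshoot = -48*setpoint + 814.
Solve -48*setpoint + 814 = 1150: setpoint = (1150 - 814) / -48 = -7.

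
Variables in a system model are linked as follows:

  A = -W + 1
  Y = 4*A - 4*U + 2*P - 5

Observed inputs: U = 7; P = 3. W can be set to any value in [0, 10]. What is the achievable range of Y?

-63 to -23

Substituting into the Y equation gives Y = -4*W - 23.
Linear in W, so extremes are at the endpoints: W = 0 gives Y = -23; W = 10 gives Y = -63.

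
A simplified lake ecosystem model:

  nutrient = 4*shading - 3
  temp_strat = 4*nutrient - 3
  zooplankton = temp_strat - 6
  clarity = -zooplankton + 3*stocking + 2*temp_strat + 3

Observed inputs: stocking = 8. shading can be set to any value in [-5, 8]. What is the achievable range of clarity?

-62 to 146

Substituting into the temp_strat equation gives temp_strat = 16*shading - 15.
Substituting into the zooplankton equation gives zooplankton = 16*shading - 21.
This gives clarity = 16*shading + 18.
Linear in shading, so extremes are at the endpoints: shading = -5 gives clarity = -62; shading = 8 gives clarity = 146.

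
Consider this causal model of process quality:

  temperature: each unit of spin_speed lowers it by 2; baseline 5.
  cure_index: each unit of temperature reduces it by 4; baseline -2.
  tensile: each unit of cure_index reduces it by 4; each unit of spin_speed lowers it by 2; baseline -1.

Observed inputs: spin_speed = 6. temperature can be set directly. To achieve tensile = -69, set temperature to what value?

Intervening on temperature fixes its value directly, overriding its dependence on spin_speed.
Substituting into the tensile equation gives tensile = 16*temperature - 5.
Solve 16*temperature - 5 = -69: temperature = (-69 + 5) / 16 = -4.

temperature = -4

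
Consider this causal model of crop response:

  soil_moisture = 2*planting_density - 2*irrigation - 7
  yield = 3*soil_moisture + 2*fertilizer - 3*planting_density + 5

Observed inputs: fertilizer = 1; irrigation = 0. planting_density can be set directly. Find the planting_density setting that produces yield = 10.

Substituting into the soil_moisture equation gives soil_moisture = 2*planting_density - 7.
This gives yield = 3*planting_density - 14.
Solve 3*planting_density - 14 = 10: planting_density = (10 + 14) / 3 = 8.

planting_density = 8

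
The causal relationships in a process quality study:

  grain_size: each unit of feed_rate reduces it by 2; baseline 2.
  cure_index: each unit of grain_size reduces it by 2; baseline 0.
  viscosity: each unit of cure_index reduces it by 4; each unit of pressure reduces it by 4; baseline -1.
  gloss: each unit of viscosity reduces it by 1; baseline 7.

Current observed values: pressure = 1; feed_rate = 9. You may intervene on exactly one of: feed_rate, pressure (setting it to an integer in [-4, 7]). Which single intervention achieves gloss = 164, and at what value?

Intervening on feed_rate: gloss = 16*feed_rate - 4. Reaching 164 requires feed_rate = 21/2, not an integer.
Intervening on pressure: with other inputs at their observed values, gloss = 4*pressure + 136. Solving for 164 gives pressure = 7, within [-4, 7].

set pressure = 7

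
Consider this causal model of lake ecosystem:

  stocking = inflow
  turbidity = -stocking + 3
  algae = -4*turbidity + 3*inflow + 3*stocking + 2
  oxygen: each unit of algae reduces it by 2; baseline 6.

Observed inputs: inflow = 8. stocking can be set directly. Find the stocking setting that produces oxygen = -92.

stocking = 5

Intervening on stocking fixes its value directly, overriding its dependence on inflow.
Substituting into the algae equation gives algae = 7*stocking + 14.
So oxygen = -14*stocking - 22.
Solve -14*stocking - 22 = -92: stocking = (-92 + 22) / -14 = 5.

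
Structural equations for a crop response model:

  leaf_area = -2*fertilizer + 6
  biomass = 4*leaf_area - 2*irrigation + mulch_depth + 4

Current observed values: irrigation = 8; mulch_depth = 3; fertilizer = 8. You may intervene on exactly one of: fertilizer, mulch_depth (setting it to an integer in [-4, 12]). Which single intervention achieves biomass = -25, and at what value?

set fertilizer = 5

Intervening on fertilizer: with other inputs at their observed values, biomass = -8*fertilizer + 15. Solving for -25 gives fertilizer = 5, within [-4, 12].
Intervening on mulch_depth: biomass = mulch_depth - 52. Reaching -25 requires mulch_depth = 27, outside [-4, 12].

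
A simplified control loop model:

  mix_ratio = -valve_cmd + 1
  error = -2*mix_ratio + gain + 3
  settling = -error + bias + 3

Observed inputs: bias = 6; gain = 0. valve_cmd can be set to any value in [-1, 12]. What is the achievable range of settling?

Substituting into the error equation gives error = 2*valve_cmd + 1.
settling becomes -2*valve_cmd + 8.
Linear in valve_cmd, so extremes are at the endpoints: valve_cmd = -1 gives settling = 10; valve_cmd = 12 gives settling = -16.

-16 to 10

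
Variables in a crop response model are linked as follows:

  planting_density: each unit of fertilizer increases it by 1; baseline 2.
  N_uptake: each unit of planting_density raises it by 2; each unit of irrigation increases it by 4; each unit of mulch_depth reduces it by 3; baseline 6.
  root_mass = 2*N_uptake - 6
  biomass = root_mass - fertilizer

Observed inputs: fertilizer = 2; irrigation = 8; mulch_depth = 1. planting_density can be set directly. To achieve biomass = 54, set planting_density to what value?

Intervening on planting_density fixes its value directly, overriding its dependence on fertilizer.
Substituting into the N_uptake equation gives N_uptake = 2*planting_density + 35.
Substituting into the root_mass equation gives root_mass = 4*planting_density + 64.
This gives biomass = 4*planting_density + 62.
Solve 4*planting_density + 62 = 54: planting_density = (54 - 62) / 4 = -2.

planting_density = -2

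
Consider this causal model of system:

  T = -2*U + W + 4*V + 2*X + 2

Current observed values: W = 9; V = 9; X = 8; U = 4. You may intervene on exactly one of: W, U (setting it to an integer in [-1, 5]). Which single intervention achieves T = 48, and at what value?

Intervening on W: with other inputs at their observed values, T = W + 46. Solving for 48 gives W = 2, within [-1, 5].
Intervening on U: T = -2*U + 63. Reaching 48 requires U = 15/2, not an integer.

set W = 2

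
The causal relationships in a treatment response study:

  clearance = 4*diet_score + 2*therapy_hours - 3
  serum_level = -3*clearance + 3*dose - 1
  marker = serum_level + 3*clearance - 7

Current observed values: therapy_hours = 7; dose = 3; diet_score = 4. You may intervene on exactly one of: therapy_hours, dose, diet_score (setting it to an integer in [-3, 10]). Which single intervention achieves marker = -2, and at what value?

Intervening on therapy_hours: the paths from therapy_hours to marker cancel (net effect zero), leaving marker = 1; -2 is unreachable this way.
Intervening on dose: with other inputs at their observed values, marker = 3*dose - 8. Solving for -2 gives dose = 2, within [-3, 10].
Intervening on diet_score: the paths from diet_score to marker cancel (net effect zero), leaving marker = 1; -2 is unreachable this way.

set dose = 2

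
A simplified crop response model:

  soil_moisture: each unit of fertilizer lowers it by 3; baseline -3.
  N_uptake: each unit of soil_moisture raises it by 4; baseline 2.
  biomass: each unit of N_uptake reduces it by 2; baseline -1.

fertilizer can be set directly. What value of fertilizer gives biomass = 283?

fertilizer = 11

Substituting into the N_uptake equation gives N_uptake = -12*fertilizer - 10.
Substituting into the biomass equation gives biomass = 24*fertilizer + 19.
Solve 24*fertilizer + 19 = 283: fertilizer = (283 - 19) / 24 = 11.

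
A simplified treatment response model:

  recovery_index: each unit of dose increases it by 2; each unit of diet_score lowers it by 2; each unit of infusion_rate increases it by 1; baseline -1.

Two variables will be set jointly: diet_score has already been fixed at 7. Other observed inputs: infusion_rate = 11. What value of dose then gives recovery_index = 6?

dose = 5

With diet_score held at 7:
Substituting into the recovery_index equation gives recovery_index = 2*dose - 4.
Solve 2*dose - 4 = 6: dose = (6 + 4) / 2 = 5.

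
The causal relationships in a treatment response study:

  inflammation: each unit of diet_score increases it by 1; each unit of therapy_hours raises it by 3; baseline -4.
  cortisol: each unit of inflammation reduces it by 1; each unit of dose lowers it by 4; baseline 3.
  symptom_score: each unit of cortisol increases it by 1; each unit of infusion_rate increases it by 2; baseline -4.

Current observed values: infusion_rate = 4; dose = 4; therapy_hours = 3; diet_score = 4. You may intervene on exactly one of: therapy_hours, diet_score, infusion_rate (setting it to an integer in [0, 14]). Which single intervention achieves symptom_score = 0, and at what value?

Intervening on therapy_hours: symptom_score = -3*therapy_hours - 9. Reaching 0 requires therapy_hours = -3, outside [0, 14].
Intervening on diet_score: symptom_score = -diet_score - 14. Reaching 0 requires diet_score = -14, outside [0, 14].
Intervening on infusion_rate: with other inputs at their observed values, symptom_score = 2*infusion_rate - 26. Solving for 0 gives infusion_rate = 13, within [0, 14].

set infusion_rate = 13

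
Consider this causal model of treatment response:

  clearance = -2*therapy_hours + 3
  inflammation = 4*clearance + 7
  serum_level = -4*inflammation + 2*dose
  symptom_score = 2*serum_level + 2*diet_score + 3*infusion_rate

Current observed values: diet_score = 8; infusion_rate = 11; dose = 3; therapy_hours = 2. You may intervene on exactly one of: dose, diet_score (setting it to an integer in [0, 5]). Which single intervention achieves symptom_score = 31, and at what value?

Intervening on dose: symptom_score = 4*dose + 25. Reaching 31 requires dose = 3/2, not an integer.
Intervening on diet_score: with other inputs at their observed values, symptom_score = 2*diet_score + 21. Solving for 31 gives diet_score = 5, within [0, 5].

set diet_score = 5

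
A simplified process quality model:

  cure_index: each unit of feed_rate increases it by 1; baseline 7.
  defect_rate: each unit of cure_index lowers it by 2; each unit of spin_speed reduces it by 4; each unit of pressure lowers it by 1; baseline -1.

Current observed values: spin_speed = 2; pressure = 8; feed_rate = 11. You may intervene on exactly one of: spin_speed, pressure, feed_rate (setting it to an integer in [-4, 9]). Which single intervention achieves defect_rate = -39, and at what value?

Intervening on spin_speed: defect_rate = -4*spin_speed - 45. Reaching -39 requires spin_speed = -3/2, not an integer.
Intervening on pressure: defect_rate = -pressure - 45. Reaching -39 requires pressure = -6, outside [-4, 9].
Intervening on feed_rate: with other inputs at their observed values, defect_rate = -2*feed_rate - 31. Solving for -39 gives feed_rate = 4, within [-4, 9].

set feed_rate = 4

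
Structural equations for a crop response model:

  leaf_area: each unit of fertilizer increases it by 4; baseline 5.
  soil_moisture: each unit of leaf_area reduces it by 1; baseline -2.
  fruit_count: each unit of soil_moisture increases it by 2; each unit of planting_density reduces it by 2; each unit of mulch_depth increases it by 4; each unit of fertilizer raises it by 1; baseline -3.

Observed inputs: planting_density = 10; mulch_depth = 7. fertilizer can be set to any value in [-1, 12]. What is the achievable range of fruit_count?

-93 to -2

Substituting into the soil_moisture equation gives soil_moisture = -4*fertilizer - 7.
Substituting into the fruit_count equation gives fruit_count = -7*fertilizer - 9.
Linear in fertilizer, so extremes are at the endpoints: fertilizer = -1 gives fruit_count = -2; fertilizer = 12 gives fruit_count = -93.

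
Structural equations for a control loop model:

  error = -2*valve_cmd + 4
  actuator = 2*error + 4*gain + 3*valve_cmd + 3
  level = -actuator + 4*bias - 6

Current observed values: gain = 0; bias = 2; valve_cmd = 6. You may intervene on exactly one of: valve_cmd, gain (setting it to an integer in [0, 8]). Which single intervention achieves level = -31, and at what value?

set gain = 7

Intervening on valve_cmd: level = valve_cmd - 9. Reaching -31 requires valve_cmd = -22, outside [0, 8].
Intervening on gain: with other inputs at their observed values, level = -4*gain - 3. Solving for -31 gives gain = 7, within [0, 8].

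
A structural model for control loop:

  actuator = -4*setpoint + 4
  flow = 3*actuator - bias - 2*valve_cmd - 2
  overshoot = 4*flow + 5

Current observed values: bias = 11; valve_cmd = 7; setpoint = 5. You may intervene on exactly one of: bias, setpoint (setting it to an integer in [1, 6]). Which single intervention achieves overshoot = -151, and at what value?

set setpoint = 2

Intervening on bias: overshoot = -4*bias - 251. Reaching -151 requires bias = -25, outside [1, 6].
Intervening on setpoint: with other inputs at their observed values, overshoot = -48*setpoint - 55. Solving for -151 gives setpoint = 2, within [1, 6].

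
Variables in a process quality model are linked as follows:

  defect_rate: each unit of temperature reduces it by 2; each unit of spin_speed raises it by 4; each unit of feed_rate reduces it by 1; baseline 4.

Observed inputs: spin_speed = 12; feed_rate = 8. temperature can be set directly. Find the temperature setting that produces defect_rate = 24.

temperature = 10

Substituting into the defect_rate equation gives defect_rate = -2*temperature + 44.
Solve -2*temperature + 44 = 24: temperature = (24 - 44) / -2 = 10.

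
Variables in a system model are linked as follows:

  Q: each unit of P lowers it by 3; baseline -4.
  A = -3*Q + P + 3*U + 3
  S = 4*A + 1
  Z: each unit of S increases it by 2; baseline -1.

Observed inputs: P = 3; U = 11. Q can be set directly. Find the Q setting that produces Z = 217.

Q = 4

Intervening on Q fixes its value directly, overriding its dependence on P.
Substituting into the A equation gives A = -3*Q + 39.
Substituting into the S equation gives S = -12*Q + 157.
Substituting into the Z equation gives Z = -24*Q + 313.
Solve -24*Q + 313 = 217: Q = (217 - 313) / -24 = 4.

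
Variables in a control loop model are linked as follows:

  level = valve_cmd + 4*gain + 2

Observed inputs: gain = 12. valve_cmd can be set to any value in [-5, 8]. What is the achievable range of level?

Substituting into the level equation gives level = valve_cmd + 50.
Linear in valve_cmd, so extremes are at the endpoints: valve_cmd = -5 gives level = 45; valve_cmd = 8 gives level = 58.

45 to 58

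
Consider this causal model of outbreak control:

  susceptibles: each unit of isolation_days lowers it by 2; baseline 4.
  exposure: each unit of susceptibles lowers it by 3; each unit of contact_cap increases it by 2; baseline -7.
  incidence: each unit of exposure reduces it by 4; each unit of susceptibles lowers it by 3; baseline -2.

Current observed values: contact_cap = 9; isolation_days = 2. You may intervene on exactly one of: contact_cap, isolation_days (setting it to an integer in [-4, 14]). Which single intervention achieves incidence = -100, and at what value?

set isolation_days = 5

Intervening on contact_cap: incidence = -8*contact_cap + 26. Reaching -100 requires contact_cap = 63/4, not an integer.
Intervening on isolation_days: with other inputs at their observed values, incidence = -18*isolation_days - 10. Solving for -100 gives isolation_days = 5, within [-4, 14].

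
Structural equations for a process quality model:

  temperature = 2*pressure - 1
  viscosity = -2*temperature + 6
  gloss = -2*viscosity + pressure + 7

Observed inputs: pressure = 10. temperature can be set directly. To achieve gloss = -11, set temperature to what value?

temperature = -4

Intervening on temperature fixes its value directly, overriding its dependence on pressure.
Substituting into the gloss equation gives gloss = 4*temperature + 5.
Solve 4*temperature + 5 = -11: temperature = (-11 - 5) / 4 = -4.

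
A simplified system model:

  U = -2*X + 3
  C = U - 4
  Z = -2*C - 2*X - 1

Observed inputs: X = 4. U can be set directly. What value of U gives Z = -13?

Intervening on U fixes its value directly, overriding its dependence on X.
Substituting into the Z equation gives Z = -2*U - 1.
Solve -2*U - 1 = -13: U = (-13 + 1) / -2 = 6.

U = 6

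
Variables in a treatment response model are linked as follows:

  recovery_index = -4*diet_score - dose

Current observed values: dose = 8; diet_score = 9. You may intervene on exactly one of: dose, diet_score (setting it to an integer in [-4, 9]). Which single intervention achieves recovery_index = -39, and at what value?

set dose = 3

Intervening on dose: with other inputs at their observed values, recovery_index = -dose - 36. Solving for -39 gives dose = 3, within [-4, 9].
Intervening on diet_score: recovery_index = -4*diet_score - 8. Reaching -39 requires diet_score = 31/4, not an integer.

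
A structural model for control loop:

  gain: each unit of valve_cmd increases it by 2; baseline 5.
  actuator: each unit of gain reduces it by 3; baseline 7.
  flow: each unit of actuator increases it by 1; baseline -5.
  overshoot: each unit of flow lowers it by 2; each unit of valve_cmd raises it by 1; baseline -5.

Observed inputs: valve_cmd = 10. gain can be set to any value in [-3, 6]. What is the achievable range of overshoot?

Intervening on gain fixes its value directly, overriding its dependence on valve_cmd.
Substituting into the flow equation gives flow = -3*gain + 2.
overshoot becomes 6*gain + 1.
Linear in gain, so extremes are at the endpoints: gain = -3 gives overshoot = -17; gain = 6 gives overshoot = 37.

-17 to 37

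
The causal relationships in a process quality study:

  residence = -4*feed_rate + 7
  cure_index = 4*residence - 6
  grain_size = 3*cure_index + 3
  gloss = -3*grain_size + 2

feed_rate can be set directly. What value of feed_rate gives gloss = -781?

feed_rate = -4

Substituting into the cure_index equation gives cure_index = -16*feed_rate + 22.
Substituting into the grain_size equation gives grain_size = -48*feed_rate + 69.
Substituting into the gloss equation gives gloss = 144*feed_rate - 205.
Solve 144*feed_rate - 205 = -781: feed_rate = (-781 + 205) / 144 = -4.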